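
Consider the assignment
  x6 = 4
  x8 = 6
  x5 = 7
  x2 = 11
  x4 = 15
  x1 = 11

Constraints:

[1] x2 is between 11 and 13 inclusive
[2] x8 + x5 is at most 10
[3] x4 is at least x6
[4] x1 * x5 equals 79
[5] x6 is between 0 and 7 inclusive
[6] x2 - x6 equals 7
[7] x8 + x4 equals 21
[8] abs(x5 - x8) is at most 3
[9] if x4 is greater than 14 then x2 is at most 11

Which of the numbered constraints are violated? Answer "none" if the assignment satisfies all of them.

No — constraints 2 and 4 are not satisfied.

[1] x2 = 11 lies in [11, 13] — holds.
[2] x8 + x5 = 6 + 7 = 13; 13 > 10, bound 10 not met — does not hold.
[3] x4 = 15, x6 = 4; 15 ≥ 4 — holds.
[4] x1 * x5 = 11 * 7 = 77, not 79 — does not hold.
[5] x6 = 4 lies in [0, 7] — holds.
[6] x2 - x6 = 11 - 4 = 7 — holds.
[7] x8 + x4 = 6 + 15 = 21 — holds.
[8] abs(7 - 6) = 1; 1 ≤ 3 — holds.
[9] x4 = 15 > 14, so we need x2 ≤ 11; x2 = 11 ≤ 11 — holds.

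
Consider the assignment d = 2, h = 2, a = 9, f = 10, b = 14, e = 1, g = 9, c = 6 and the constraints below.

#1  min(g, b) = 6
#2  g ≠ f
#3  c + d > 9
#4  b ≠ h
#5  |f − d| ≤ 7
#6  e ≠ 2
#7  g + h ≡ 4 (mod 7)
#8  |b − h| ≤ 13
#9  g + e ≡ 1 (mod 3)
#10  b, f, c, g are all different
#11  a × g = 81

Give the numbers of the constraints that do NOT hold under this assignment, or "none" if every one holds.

Constraints 1, 3, and 5 are violated.

#1 min(9, 14) = 9, not 6  ✗
#2 g = 9, f = 10; distinct  ✓
#3 c + d = 6 + 2 = 8; 8 ≤ 9, bound 9 not met  ✗
#4 b = 14, h = 2; distinct  ✓
#5 |10 − 2| = 8; 8 > 7, exceeds bound 7  ✗
#6 e = 1, and 1 ≠ 2  ✓
#7 g + h = 11; 11 mod 7 = 4  ✓
#8 |14 − 2| = 12; 12 ≤ 13  ✓
#9 g + e = 10; 10 mod 3 = 1  ✓
#10 values 14, 10, 6, 9 are pairwise distinct  ✓
#11 a × g = 9 × 9 = 81  ✓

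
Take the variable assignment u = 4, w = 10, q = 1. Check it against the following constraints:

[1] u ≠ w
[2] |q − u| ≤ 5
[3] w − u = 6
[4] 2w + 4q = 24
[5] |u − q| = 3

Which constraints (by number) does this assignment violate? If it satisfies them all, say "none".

[1] u = 4, w = 10; distinct — holds.
[2] |1 − 4| = 3; 3 ≤ 5 — holds.
[3] w − u = 10 − 4 = 6 — holds.
[4] 2w + 4q = 2(10) + 4(1) = 24 — holds.
[5] |4 − 1| = 3 — holds.

All constraints are satisfied.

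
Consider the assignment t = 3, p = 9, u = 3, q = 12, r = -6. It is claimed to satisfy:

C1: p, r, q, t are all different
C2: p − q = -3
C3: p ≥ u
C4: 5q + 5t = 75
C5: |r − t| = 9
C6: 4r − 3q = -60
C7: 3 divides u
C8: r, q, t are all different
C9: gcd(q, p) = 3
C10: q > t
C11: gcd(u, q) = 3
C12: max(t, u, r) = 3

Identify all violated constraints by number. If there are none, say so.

C1: values 9, -6, 12, 3 are pairwise distinct — satisfied.
C2: p − q = 9 − 12 = -3 — satisfied.
C3: p = 9, u = 3; 9 ≥ 3 — satisfied.
C4: 5q + 5t = 5(12) + 5(3) = 75 — satisfied.
C5: |-6 − 3| = 9 — satisfied.
C6: 4r − 3q = 4(-6) − 3(12) = -60 — satisfied.
C7: 3 / 3 = 1, so 3 divides 3 — satisfied.
C8: values -6, 12, 3 are pairwise distinct — satisfied.
C9: gcd(12, 9) = 3 — satisfied.
C10: q = 12, t = 3; 12 > 3 — satisfied.
C11: gcd(3, 12) = 3 — satisfied.
C12: max(3, 3, -6) = 3 — satisfied.

No violations.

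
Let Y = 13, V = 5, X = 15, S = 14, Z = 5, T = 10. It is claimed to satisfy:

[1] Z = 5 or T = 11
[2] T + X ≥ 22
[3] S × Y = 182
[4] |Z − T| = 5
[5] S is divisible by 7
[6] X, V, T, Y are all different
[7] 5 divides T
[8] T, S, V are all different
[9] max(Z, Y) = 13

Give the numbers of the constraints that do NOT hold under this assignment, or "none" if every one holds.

[1] Z = 5 = 5 (first disjunct) — OK.
[2] T + X = 10 + 15 = 25; 25 ≥ 22 — OK.
[3] S × Y = 14 × 13 = 182 — OK.
[4] |5 − 10| = 5 — OK.
[5] 14 / 7 = 2, so 7 divides 14 — OK.
[6] values 15, 5, 10, 13 are pairwise distinct — OK.
[7] 10 / 5 = 2, so 5 divides 10 — OK.
[8] values 10, 14, 5 are pairwise distinct — OK.
[9] max(5, 13) = 13 — OK.

Yes — all constraints hold.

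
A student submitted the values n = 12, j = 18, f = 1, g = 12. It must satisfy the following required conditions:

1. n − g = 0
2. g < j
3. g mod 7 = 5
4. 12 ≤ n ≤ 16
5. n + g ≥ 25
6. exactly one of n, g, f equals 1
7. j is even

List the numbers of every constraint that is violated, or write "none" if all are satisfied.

1. n − g = 12 − 12 = 0  true
2. g = 12, j = 18; 12 < 18  true
3. 12 mod 7 = 5  true
4. n = 12 lies in [12, 16]  true
5. n + g = 12 + 12 = 24; 24 < 25, bound 25 not met  false
6. n=12, g=12, f=1; 1 of them equals 1  true
7. j = 18 is even  true

No — constraint 5 is not satisfied.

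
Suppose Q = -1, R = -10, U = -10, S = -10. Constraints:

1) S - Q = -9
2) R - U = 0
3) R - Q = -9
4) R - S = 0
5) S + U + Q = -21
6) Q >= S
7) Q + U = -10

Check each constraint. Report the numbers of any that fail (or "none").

1) S - Q = -10 - (-1) = -9  yes
2) R - U = -10 - (-10) = 0  yes
3) R - Q = -10 - (-1) = -9  yes
4) R - S = -10 - (-10) = 0  yes
5) S + U + Q = -10 + (-10) + (-1) = -21  yes
6) Q = -1, S = -10; -1 ≥ -10  yes
7) Q + U = -1 + (-10) = -11, not -10  no

Constraint 7 is violated.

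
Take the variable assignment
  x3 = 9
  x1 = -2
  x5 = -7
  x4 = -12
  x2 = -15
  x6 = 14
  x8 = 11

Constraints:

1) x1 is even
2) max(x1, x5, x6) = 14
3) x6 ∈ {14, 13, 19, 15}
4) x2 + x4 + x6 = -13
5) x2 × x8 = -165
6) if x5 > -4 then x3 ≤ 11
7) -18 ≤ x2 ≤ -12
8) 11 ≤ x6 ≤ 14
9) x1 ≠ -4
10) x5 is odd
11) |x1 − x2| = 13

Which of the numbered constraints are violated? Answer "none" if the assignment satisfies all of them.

1) x1 = -2 is even — OK.
2) max(-2, -7, 14) = 14 — OK.
3) x6 = 14 is in {14, 13, 19, 15} — OK.
4) x2 + x4 + x6 = -15 + (-12) + 14 = -13 — OK.
5) x2 × x8 = -15 × 11 = -165 — OK.
6) x5 = -7, not > -4; antecedent false, conditional vacuously true — OK.
7) x2 = -15 lies in [-18, -12] — OK.
8) x6 = 14 lies in [11, 14] — OK.
9) x1 = -2, and -2 ≠ -4 — OK.
10) x5 = -7 is odd — OK.
11) |-2 − (-15)| = 13 — OK.

No violations.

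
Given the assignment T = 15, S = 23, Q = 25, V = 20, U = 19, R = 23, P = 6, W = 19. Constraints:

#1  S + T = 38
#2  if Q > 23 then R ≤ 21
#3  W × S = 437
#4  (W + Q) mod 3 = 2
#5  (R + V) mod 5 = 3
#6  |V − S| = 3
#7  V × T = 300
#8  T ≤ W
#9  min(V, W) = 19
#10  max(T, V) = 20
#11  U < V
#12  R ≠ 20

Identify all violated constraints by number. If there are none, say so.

Constraint 2 does not hold.

#1 S + T = 23 + 15 = 38  yes
#2 Q = 25 > 23, so we need R ≤ 21; but R = 23 > 21  no
#3 W × S = 19 × 23 = 437  yes
#4 W + Q = 44; 44 mod 3 = 2  yes
#5 R + V = 43; 43 mod 5 = 3  yes
#6 |20 − 23| = 3  yes
#7 V × T = 20 × 15 = 300  yes
#8 T = 15, W = 19; 15 ≤ 19  yes
#9 min(20, 19) = 19  yes
#10 max(15, 20) = 20  yes
#11 U = 19, V = 20; 19 < 20  yes
#12 R = 23, and 23 ≠ 20  yes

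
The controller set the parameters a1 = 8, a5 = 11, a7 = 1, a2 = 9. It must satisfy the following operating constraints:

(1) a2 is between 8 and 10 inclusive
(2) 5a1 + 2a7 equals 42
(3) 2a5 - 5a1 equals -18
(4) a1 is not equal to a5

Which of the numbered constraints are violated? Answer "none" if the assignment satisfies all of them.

(1) a2 = 9 lies in [8, 10]  holds
(2) 5a1 + 2a7 = 5(8) + 2(1) = 42  holds
(3) 2a5 - 5a1 = 2(11) - 5(8) = -18  holds
(4) a1 = 8, a5 = 11; distinct  holds

None — every constraint holds.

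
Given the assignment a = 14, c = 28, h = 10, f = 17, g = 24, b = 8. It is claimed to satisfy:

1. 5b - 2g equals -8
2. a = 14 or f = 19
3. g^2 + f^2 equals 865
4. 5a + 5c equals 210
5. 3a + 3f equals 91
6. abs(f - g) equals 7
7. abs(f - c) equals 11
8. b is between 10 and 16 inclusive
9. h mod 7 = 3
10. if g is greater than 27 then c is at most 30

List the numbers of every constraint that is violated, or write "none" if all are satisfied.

Constraints 5, 8 do not hold.

1. 5b - 2g = 5(8) - 2(24) = -8 — holds.
2. a = 14 = 14 (first disjunct) — holds.
3. g^2 + f^2 = 24^2 + 17^2 = 576 + 289 = 865 — holds.
4. 5a + 5c = 5(14) + 5(28) = 210 — holds.
5. 3a + 3f = 3(14) + 3(17) = 93, not 91 — fails.
6. abs(17 - 24) = 7 — holds.
7. abs(17 - 28) = 11 — holds.
8. b = 8 is outside [10, 16] — fails.
9. 10 mod 7 = 3 — holds.
10. g = 24, not > 27; antecedent false, conditional vacuously true — holds.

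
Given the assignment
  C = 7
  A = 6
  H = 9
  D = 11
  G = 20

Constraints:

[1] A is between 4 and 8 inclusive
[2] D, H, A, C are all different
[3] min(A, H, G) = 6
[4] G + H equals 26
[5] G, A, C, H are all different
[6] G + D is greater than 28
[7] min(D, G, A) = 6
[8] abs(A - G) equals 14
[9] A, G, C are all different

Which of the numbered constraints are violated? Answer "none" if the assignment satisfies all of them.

No — constraint 4 is not satisfied.

[1] A = 6 lies in [4, 8]  yes
[2] values 11, 9, 6, 7 are pairwise distinct  yes
[3] min(6, 9, 20) = 6  yes
[4] G + H = 20 + 9 = 29, not 26  no
[5] values 20, 6, 7, 9 are pairwise distinct  yes
[6] G + D = 20 + 11 = 31; 31 > 28  yes
[7] min(11, 20, 6) = 6  yes
[8] abs(6 - 20) = 14  yes
[9] values 6, 20, 7 are pairwise distinct  yes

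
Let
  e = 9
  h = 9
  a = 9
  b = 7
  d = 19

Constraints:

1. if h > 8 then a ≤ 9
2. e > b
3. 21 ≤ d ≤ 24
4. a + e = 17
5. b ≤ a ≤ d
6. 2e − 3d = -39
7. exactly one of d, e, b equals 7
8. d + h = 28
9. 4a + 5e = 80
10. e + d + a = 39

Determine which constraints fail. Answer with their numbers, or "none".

1. h = 9 > 8, so we need a ≤ 9; a = 9 ≤ 9  OK
2. e = 9, b = 7; 9 > 7  OK
3. d = 19 is outside [21, 24]  FAIL
4. a + e = 9 + 9 = 18, not 17  FAIL
5. values 7 ≤ 9 ≤ 19  OK
6. 2e − 3d = 2(9) − 3(19) = -39  OK
7. d=19, e=9, b=7; 1 of them equals 7  OK
8. d + h = 19 + 9 = 28  OK
9. 4a + 5e = 4(9) + 5(9) = 81, not 80  FAIL
10. e + d + a = 9 + 19 + 9 = 37, not 39  FAIL

Violated: 3, 4, 9, and 10.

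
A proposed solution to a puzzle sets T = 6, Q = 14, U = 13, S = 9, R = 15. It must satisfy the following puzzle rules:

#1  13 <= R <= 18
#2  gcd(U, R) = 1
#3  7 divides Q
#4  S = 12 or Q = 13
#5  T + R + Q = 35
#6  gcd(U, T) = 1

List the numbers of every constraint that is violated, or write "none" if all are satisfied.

Constraint 4 does not hold.

#1 R = 15 lies in [13, 18] — holds.
#2 gcd(13, 15) = 1 — holds.
#3 14 / 7 = 2, so 7 divides 14 — holds.
#4 S = 9 ≠ 12 and Q = 14 ≠ 13; both disjuncts false — fails.
#5 T + R + Q = 6 + 15 + 14 = 35 — holds.
#6 gcd(13, 6) = 1 — holds.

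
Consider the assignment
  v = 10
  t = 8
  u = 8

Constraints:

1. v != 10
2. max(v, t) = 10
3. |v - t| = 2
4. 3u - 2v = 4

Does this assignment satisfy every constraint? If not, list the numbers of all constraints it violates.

1. v = 10, but 10 is required to differ — fails.
2. max(10, 8) = 10 — holds.
3. |10 - 8| = 2 — holds.
4. 3u - 2v = 3(8) - 2(10) = 4 — holds.

The assignment fails constraint 1.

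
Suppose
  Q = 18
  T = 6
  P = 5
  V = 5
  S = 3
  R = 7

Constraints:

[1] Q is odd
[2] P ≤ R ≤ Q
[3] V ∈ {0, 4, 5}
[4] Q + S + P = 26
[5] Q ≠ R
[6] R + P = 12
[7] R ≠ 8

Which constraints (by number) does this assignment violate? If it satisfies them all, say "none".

Violated: 1.

[1] Q = 18 is even — does not hold.
[2] values 5 ≤ 7 ≤ 18 — holds.
[3] V = 5 is in {0, 4, 5} — holds.
[4] Q + S + P = 18 + 3 + 5 = 26 — holds.
[5] Q = 18, R = 7; distinct — holds.
[6] R + P = 7 + 5 = 12 — holds.
[7] R = 7, and 7 ≠ 8 — holds.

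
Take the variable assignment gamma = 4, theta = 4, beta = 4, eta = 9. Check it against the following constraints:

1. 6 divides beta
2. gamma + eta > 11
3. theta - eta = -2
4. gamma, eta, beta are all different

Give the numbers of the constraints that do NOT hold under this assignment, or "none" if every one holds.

1. 4 = 6*0 + 4, so 6 does not divide 4  no
2. gamma + eta = 4 + 9 = 13; 13 > 11  yes
3. theta - eta = 4 - 9 = -5, not -2  no
4. gamma = beta = 4, not all different  no

The assignment fails constraints 1, 3, 4.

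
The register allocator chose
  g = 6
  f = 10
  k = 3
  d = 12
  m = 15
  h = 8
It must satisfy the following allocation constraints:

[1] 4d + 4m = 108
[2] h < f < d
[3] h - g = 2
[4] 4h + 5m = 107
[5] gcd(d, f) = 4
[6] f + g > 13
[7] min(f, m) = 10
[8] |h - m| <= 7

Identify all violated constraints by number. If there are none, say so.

No — constraint 5 is not satisfied.

[1] 4d + 4m = 4(12) + 4(15) = 108  holds
[2] values 8 < 10 < 12  holds
[3] h - g = 8 - 6 = 2  holds
[4] 4h + 5m = 4(8) + 5(15) = 107  holds
[5] gcd(12, 10) = 2, not 4  fails
[6] f + g = 10 + 6 = 16; 16 > 13  holds
[7] min(10, 15) = 10  holds
[8] |8 - 15| = 7; 7 ≤ 7  holds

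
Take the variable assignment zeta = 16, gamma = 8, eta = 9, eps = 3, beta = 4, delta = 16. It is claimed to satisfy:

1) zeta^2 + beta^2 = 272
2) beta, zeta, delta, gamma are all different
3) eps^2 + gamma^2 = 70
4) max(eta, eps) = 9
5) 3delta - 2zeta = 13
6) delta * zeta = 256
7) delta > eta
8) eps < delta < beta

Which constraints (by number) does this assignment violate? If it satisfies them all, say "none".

1) zeta^2 + beta^2 = 16^2 + 4^2 = 256 + 16 = 272 — holds.
2) zeta = delta = 16, not all different — fails.
3) eps^2 + gamma^2 = 3^2 + 8^2 = 9 + 64 = 73, not 70 — fails.
4) max(9, 3) = 9 — holds.
5) 3delta - 2zeta = 3(16) - 2(16) = 16, not 13 — fails.
6) delta * zeta = 16 * 16 = 256 — holds.
7) delta = 16, eta = 9; 16 > 9 — holds.
8) values 3, 16, 4; delta = 16 is not < beta = 4 — fails.

The assignment fails constraints 2, 3, 5, 8.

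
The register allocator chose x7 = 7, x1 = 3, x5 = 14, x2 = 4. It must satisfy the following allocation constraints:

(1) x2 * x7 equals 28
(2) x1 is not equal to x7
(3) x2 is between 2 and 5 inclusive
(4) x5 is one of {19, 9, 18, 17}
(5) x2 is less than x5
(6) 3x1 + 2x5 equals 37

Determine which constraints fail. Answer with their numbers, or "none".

Constraint 4 is violated.

(1) x2 * x7 = 4 * 7 = 28  ✓
(2) x1 = 3, x7 = 7; distinct  ✓
(3) x2 = 4 lies in [2, 5]  ✓
(4) x5 = 14 is not in {19, 9, 18, 17}  ✗
(5) x2 = 4, x5 = 14; 4 < 14  ✓
(6) 3x1 + 2x5 = 3(3) + 2(14) = 37  ✓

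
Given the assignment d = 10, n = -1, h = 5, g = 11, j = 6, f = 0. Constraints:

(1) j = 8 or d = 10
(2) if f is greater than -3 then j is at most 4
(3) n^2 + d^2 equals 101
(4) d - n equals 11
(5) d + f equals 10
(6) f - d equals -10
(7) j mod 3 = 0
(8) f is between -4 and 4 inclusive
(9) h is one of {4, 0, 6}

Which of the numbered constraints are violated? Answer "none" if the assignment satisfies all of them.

(1) j = 6 ≠ 8, but d = 10 = 10 (second disjunct)  ✔
(2) f = 0 > -3, so we need j ≤ 4; but j = 6 > 4  ✘
(3) n^2 + d^2 = (-1)^2 + 10^2 = 1 + 100 = 101  ✔
(4) d - n = 10 - (-1) = 11  ✔
(5) d + f = 10 + 0 = 10  ✔
(6) f - d = 0 - 10 = -10  ✔
(7) 6 mod 3 = 0  ✔
(8) f = 0 lies in [-4, 4]  ✔
(9) h = 5 is not in {4, 0, 6}  ✘

No — constraints 2 and 9 are not satisfied.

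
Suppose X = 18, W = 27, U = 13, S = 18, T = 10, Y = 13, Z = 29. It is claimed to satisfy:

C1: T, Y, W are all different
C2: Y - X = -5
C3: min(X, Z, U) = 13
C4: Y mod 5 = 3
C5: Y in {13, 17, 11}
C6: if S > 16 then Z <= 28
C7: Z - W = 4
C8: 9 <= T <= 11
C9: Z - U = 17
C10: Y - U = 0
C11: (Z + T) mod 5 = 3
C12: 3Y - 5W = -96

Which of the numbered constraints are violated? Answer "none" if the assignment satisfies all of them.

No — constraints 6, 7, 9, and 11 are not satisfied.

C1: values 10, 13, 27 are pairwise distinct  ✓
C2: Y - X = 13 - 18 = -5  ✓
C3: min(18, 29, 13) = 13  ✓
C4: 13 mod 5 = 3  ✓
C5: Y = 13 is in {13, 17, 11}  ✓
C6: S = 18 > 16, so we need Z ≤ 28; but Z = 29 > 28  ✗
C7: Z - W = 29 - 27 = 2, not 4  ✗
C8: T = 10 lies in [9, 11]  ✓
C9: Z - U = 29 - 13 = 16, not 17  ✗
C10: Y - U = 13 - 13 = 0  ✓
C11: Z + T = 39; 39 mod 5 = 4, not 3  ✗
C12: 3Y - 5W = 3(13) - 5(27) = -96  ✓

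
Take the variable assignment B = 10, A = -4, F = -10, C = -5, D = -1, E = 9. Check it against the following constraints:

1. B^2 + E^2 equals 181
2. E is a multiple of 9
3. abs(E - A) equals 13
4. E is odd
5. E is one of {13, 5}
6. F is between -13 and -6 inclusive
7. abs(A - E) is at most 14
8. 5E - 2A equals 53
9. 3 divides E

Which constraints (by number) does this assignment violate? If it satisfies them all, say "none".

Constraint 5 is violated.

1. B^2 + E^2 = 10^2 + 9^2 = 100 + 81 = 181  yes
2. 9 / 9 = 1, so 9 divides 9  yes
3. abs(9 - (-4)) = 13  yes
4. E = 9 is odd  yes
5. E = 9 is not in {13, 5}  no
6. F = -10 lies in [-13, -6]  yes
7. abs(-4 - 9) = 13; 13 ≤ 14  yes
8. 5E - 2A = 5(9) - 2(-4) = 53  yes
9. 9 / 3 = 3, so 3 divides 9  yes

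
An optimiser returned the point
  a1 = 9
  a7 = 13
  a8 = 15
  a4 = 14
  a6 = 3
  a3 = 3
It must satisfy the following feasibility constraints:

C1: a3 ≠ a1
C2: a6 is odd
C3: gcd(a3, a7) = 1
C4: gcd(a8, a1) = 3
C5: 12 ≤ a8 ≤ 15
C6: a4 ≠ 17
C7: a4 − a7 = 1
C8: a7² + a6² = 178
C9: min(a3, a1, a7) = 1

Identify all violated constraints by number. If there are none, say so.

C1: a3 = 3, a1 = 9; distinct — satisfied.
C2: a6 = 3 is odd — satisfied.
C3: gcd(3, 13) = 1 — satisfied.
C4: gcd(15, 9) = 3 — satisfied.
C5: a8 = 15 lies in [12, 15] — satisfied.
C6: a4 = 14, and 14 ≠ 17 — satisfied.
C7: a4 − a7 = 14 − 13 = 1 — satisfied.
C8: a7² + a6² = 13² + 3² = 169 + 9 = 178 — satisfied.
C9: min(3, 9, 13) = 3, not 1 — violated.

The assignment fails constraint 9.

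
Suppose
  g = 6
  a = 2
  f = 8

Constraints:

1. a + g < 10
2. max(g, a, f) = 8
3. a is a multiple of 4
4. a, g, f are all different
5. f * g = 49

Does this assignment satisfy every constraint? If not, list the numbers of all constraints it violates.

Constraints 3 and 5 do not hold.

1. a + g = 2 + 6 = 8; 8 < 10  yes
2. max(6, 2, 8) = 8  yes
3. 2 = 4*0 + 2, so 4 does not divide 2  no
4. values 2, 6, 8 are pairwise distinct  yes
5. f * g = 8 * 6 = 48, not 49  no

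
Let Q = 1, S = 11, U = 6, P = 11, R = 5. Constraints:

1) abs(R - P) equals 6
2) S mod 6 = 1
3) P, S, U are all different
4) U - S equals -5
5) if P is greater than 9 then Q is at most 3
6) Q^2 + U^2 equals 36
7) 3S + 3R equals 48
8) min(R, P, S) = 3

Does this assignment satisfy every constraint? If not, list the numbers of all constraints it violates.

1) abs(5 - 11) = 6  OK
2) 11 mod 6 = 5, not 1  FAIL
3) P = S = 11, not all different  FAIL
4) U - S = 6 - 11 = -5  OK
5) P = 11 > 9, so we need Q ≤ 3; Q = 1 ≤ 3  OK
6) Q^2 + U^2 = 1^2 + 6^2 = 1 + 36 = 37, not 36  FAIL
7) 3S + 3R = 3(11) + 3(5) = 48  OK
8) min(5, 11, 11) = 5, not 3  FAIL

The assignment fails constraints 2, 3, 6, and 8.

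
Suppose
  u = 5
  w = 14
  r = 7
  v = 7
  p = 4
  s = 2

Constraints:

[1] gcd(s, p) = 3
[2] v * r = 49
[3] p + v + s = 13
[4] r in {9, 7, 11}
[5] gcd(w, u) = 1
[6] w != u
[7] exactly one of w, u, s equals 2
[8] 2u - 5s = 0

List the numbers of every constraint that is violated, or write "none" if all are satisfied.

[1] gcd(2, 4) = 2, not 3  false
[2] v * r = 7 * 7 = 49  true
[3] p + v + s = 4 + 7 + 2 = 13  true
[4] r = 7 is in {9, 7, 11}  true
[5] gcd(14, 5) = 1  true
[6] w = 14, u = 5; distinct  true
[7] w=14, u=5, s=2; 1 of them equals 2  true
[8] 2u - 5s = 2(5) - 5(2) = 0  true

Violated: 1.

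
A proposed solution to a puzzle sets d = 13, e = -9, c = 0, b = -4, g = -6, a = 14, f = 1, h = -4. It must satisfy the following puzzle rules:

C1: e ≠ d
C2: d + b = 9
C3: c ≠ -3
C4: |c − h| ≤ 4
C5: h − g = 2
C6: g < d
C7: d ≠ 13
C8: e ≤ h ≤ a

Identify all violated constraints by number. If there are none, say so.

C1: e = -9, d = 13; distinct — satisfied.
C2: d + b = 13 + (-4) = 9 — satisfied.
C3: c = 0, and 0 ≠ -3 — satisfied.
C4: |0 − (-4)| = 4; 4 ≤ 4 — satisfied.
C5: h − g = -4 − (-6) = 2 — satisfied.
C6: g = -6, d = 13; -6 < 13 — satisfied.
C7: d = 13, but 13 is required to differ — violated.
C8: values -9 ≤ -4 ≤ 14 — satisfied.

No — constraint 7 is not satisfied.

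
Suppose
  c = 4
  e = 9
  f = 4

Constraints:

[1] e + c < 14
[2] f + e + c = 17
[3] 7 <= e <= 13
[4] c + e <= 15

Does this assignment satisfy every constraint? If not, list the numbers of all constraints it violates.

[1] e + c = 9 + 4 = 13; 13 < 14  OK
[2] f + e + c = 4 + 9 + 4 = 17  OK
[3] e = 9 lies in [7, 13]  OK
[4] c + e = 4 + 9 = 13; 13 ≤ 15  OK

None — every constraint holds.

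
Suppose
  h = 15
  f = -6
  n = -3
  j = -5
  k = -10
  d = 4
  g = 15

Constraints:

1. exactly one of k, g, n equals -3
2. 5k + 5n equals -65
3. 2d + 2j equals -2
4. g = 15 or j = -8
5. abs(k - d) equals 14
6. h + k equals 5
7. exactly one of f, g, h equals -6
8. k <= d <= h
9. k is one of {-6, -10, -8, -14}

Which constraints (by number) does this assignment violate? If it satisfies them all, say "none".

1. k=-10, g=15, n=-3; 1 of them equals -3 — holds.
2. 5k + 5n = 5(-10) + 5(-3) = -65 — holds.
3. 2d + 2j = 2(4) + 2(-5) = -2 — holds.
4. g = 15 = 15 (first disjunct) — holds.
5. abs(-10 - 4) = 14 — holds.
6. h + k = 15 + (-10) = 5 — holds.
7. f=-6, g=15, h=15; 1 of them equals -6 — holds.
8. values -10 <= 4 <= 15 — holds.
9. k = -10 is in {-6, -10, -8, -14} — holds.

All constraints are satisfied.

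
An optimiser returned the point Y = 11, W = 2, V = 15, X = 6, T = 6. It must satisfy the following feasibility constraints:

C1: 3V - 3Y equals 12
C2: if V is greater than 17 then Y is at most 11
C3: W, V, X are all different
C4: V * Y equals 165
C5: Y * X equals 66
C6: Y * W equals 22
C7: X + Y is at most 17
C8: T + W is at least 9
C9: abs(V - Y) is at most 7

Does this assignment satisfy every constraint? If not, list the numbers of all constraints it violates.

C1: 3V - 3Y = 3(15) - 3(11) = 12  ✔
C2: V = 15, not > 17; antecedent false, conditional vacuously true  ✔
C3: values 2, 15, 6 are pairwise distinct  ✔
C4: V * Y = 15 * 11 = 165  ✔
C5: Y * X = 11 * 6 = 66  ✔
C6: Y * W = 11 * 2 = 22  ✔
C7: X + Y = 6 + 11 = 17; 17 ≤ 17  ✔
C8: T + W = 6 + 2 = 8; 8 < 9, bound 9 not met  ✘
C9: abs(15 - 11) = 4; 4 ≤ 7  ✔

Constraint 8 does not hold.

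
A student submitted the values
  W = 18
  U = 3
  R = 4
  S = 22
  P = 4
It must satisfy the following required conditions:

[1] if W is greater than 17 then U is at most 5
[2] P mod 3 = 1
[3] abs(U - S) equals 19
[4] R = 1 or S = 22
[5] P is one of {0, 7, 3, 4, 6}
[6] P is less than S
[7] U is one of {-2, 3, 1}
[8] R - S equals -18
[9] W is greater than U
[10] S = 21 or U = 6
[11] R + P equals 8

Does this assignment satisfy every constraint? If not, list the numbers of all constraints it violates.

[1] W = 18 > 17, so we need U ≤ 5; U = 3 ≤ 5  yes
[2] 4 mod 3 = 1  yes
[3] abs(3 - 22) = 19  yes
[4] R = 4 ≠ 1, but S = 22 = 22 (second disjunct)  yes
[5] P = 4 is in {0, 7, 3, 4, 6}  yes
[6] P = 4, S = 22; 4 < 22  yes
[7] U = 3 is in {-2, 3, 1}  yes
[8] R - S = 4 - 22 = -18  yes
[9] W = 18, U = 3; 18 > 3  yes
[10] S = 22 ≠ 21 and U = 3 ≠ 6; both disjuncts false  no
[11] R + P = 4 + 4 = 8  yes

Violated: 10.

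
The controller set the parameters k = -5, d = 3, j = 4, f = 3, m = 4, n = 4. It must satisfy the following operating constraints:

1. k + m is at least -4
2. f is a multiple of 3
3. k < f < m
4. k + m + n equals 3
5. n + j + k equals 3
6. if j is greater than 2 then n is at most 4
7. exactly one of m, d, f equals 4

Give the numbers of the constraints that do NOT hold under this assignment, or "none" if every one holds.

No violations.

1. k + m = -5 + 4 = -1; -1 ≥ -4 — OK.
2. 3 / 3 = 1, so 3 divides 3 — OK.
3. values -5 < 3 < 4 — OK.
4. k + m + n = -5 + 4 + 4 = 3 — OK.
5. n + j + k = 4 + 4 + (-5) = 3 — OK.
6. j = 4 > 2, so we need n ≤ 4; n = 4 ≤ 4 — OK.
7. m=4, d=3, f=3; 1 of them equals 4 — OK.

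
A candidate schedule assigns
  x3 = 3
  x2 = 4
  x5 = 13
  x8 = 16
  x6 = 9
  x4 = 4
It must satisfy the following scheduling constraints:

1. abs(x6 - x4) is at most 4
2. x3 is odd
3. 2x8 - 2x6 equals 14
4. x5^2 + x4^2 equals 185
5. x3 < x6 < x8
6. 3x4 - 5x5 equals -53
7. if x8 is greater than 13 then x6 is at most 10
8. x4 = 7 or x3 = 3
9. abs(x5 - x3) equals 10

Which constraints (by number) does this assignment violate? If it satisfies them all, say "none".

Constraint 1 does not hold.

1. abs(9 - 4) = 5; 5 > 4, exceeds bound 4 — fails.
2. x3 = 3 is odd — holds.
3. 2x8 - 2x6 = 2(16) - 2(9) = 14 — holds.
4. x5^2 + x4^2 = 13^2 + 4^2 = 169 + 16 = 185 — holds.
5. values 3 < 9 < 16 — holds.
6. 3x4 - 5x5 = 3(4) - 5(13) = -53 — holds.
7. x8 = 16 > 13, so we need x6 ≤ 10; x6 = 9 ≤ 10 — holds.
8. x4 = 4 ≠ 7, but x3 = 3 = 3 (second disjunct) — holds.
9. abs(13 - 3) = 10 — holds.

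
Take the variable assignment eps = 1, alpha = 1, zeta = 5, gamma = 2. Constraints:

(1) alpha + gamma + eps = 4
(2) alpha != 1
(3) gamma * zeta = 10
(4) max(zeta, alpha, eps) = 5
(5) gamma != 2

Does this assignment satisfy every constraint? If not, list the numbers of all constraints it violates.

(1) alpha + gamma + eps = 1 + 2 + 1 = 4  yes
(2) alpha = 1, but 1 is required to differ  no
(3) gamma * zeta = 2 * 5 = 10  yes
(4) max(5, 1, 1) = 5  yes
(5) gamma = 2, but 2 is required to differ  no

Constraints 2 and 5 are violated.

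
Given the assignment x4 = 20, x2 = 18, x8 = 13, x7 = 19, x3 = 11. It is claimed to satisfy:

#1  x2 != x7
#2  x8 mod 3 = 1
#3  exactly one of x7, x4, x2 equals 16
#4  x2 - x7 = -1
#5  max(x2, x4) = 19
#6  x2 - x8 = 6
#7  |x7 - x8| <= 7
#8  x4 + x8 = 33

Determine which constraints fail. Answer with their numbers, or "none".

Violated: 3, 5, 6.

#1 x2 = 18, x7 = 19; distinct  true
#2 13 mod 3 = 1  true
#3 x7=19, x4=20, x2=18; 0 of them equal 16, not exactly one  false
#4 x2 - x7 = 18 - 19 = -1  true
#5 max(18, 20) = 20, not 19  false
#6 x2 - x8 = 18 - 13 = 5, not 6  false
#7 |19 - 13| = 6; 6 ≤ 7  true
#8 x4 + x8 = 20 + 13 = 33  true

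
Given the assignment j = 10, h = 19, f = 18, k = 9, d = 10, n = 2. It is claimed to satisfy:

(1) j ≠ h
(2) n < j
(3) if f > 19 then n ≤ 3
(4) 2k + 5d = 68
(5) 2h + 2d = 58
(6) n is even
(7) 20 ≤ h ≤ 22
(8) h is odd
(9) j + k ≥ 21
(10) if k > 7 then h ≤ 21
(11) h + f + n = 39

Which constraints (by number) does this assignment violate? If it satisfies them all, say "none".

(1) j = 10, h = 19; distinct — OK.
(2) n = 2, j = 10; 2 < 10 — OK.
(3) f = 18, not > 19; antecedent false, conditional vacuously true — OK.
(4) 2k + 5d = 2(9) + 5(10) = 68 — OK.
(5) 2h + 2d = 2(19) + 2(10) = 58 — OK.
(6) n = 2 is even — OK.
(7) h = 19 is outside [20, 22] — violated.
(8) h = 19 is odd — OK.
(9) j + k = 10 + 9 = 19; 19 < 21, bound 21 not met — violated.
(10) k = 9 > 7, so we need h ≤ 21; h = 19 ≤ 21 — OK.
(11) h + f + n = 19 + 18 + 2 = 39 — OK.

Constraints 7 and 9 do not hold.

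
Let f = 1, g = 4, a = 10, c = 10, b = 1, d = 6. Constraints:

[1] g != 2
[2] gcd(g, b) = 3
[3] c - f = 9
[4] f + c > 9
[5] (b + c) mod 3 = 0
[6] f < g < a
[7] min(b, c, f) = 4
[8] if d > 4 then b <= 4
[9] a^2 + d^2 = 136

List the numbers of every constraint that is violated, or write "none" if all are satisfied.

[1] g = 4, and 4 ≠ 2  OK
[2] gcd(4, 1) = 1, not 3  FAIL
[3] c - f = 10 - 1 = 9  OK
[4] f + c = 1 + 10 = 11; 11 > 9  OK
[5] b + c = 11; 11 mod 3 = 2, not 0  FAIL
[6] values 1 < 4 < 10  OK
[7] min(1, 10, 1) = 1, not 4  FAIL
[8] d = 6 > 4, so we need b ≤ 4; b = 1 ≤ 4  OK
[9] a^2 + d^2 = 10^2 + 6^2 = 100 + 36 = 136  OK

Constraints 2, 5, 7 do not hold.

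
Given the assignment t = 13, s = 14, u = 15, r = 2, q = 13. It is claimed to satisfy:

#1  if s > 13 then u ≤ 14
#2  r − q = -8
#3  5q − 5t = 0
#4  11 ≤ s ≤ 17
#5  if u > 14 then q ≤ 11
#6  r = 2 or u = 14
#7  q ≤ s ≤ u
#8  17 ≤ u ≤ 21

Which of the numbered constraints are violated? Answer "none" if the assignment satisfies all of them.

#1 s = 14 > 13, so we need u ≤ 14; but u = 15 > 14  ✗
#2 r − q = 2 − 13 = -11, not -8  ✗
#3 5q − 5t = 5(13) − 5(13) = 0  ✓
#4 s = 14 lies in [11, 17]  ✓
#5 u = 15 > 14, so we need q ≤ 11; but q = 13 > 11  ✗
#6 r = 2 = 2 (first disjunct)  ✓
#7 values 13 ≤ 14 ≤ 15  ✓
#8 u = 15 is outside [17, 21]  ✗

No — constraints 1, 2, 5, 8 are not satisfied.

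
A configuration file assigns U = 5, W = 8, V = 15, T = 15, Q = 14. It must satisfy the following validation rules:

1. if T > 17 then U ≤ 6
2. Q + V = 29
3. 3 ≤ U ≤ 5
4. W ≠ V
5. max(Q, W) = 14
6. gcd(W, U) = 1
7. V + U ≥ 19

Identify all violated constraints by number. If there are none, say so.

None — every constraint holds.

1. T = 15, not > 17; antecedent false, conditional vacuously true — satisfied.
2. Q + V = 14 + 15 = 29 — satisfied.
3. U = 5 lies in [3, 5] — satisfied.
4. W = 8, V = 15; distinct — satisfied.
5. max(14, 8) = 14 — satisfied.
6. gcd(8, 5) = 1 — satisfied.
7. V + U = 15 + 5 = 20; 20 ≥ 19 — satisfied.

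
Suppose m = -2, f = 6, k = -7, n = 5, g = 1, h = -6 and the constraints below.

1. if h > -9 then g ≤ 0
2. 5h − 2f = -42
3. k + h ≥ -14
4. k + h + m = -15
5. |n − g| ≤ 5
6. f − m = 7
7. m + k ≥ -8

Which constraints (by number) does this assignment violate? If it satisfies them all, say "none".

1. h = -6 > -9, so we need g ≤ 0; but g = 1 > 0 — does not hold.
2. 5h − 2f = 5(-6) − 2(6) = -42 — holds.
3. k + h = -7 + (-6) = -13; -13 ≥ -14 — holds.
4. k + h + m = -7 + (-6) + (-2) = -15 — holds.
5. |5 − 1| = 4; 4 ≤ 5 — holds.
6. f − m = 6 − (-2) = 8, not 7 — does not hold.
7. m + k = -2 + (-7) = -9; -9 < -8, bound -8 not met — does not hold.

Constraints 1, 6, and 7 are violated.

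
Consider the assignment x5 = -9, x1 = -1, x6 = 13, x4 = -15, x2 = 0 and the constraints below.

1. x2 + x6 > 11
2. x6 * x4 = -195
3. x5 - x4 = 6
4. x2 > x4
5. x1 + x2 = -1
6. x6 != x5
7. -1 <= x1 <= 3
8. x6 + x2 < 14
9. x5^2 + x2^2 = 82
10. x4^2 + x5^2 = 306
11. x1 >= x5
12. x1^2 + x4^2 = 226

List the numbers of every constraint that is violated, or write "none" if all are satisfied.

1. x2 + x6 = 0 + 13 = 13; 13 > 11 — satisfied.
2. x6 * x4 = 13 * (-15) = -195 — satisfied.
3. x5 - x4 = -9 - (-15) = 6 — satisfied.
4. x2 = 0, x4 = -15; 0 > -15 — satisfied.
5. x1 + x2 = -1 + 0 = -1 — satisfied.
6. x6 = 13, x5 = -9; distinct — satisfied.
7. x1 = -1 lies in [-1, 3] — satisfied.
8. x6 + x2 = 13 + 0 = 13; 13 < 14 — satisfied.
9. x5^2 + x2^2 = (-9)^2 + 0^2 = 81 + 0 = 81, not 82 — violated.
10. x4^2 + x5^2 = (-15)^2 + (-9)^2 = 225 + 81 = 306 — satisfied.
11. x1 = -1, x5 = -9; -1 ≥ -9 — satisfied.
12. x1^2 + x4^2 = (-1)^2 + (-15)^2 = 1 + 225 = 226 — satisfied.

Constraint 9 does not hold.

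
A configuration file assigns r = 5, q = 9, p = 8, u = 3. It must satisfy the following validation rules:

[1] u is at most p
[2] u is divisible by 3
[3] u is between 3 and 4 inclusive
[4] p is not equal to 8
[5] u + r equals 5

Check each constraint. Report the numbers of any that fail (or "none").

[1] u = 3, p = 8; 3 ≤ 8  ✔
[2] 3 / 3 = 1, so 3 divides 3  ✔
[3] u = 3 lies in [3, 4]  ✔
[4] p = 8, but 8 is required to differ  ✘
[5] u + r = 3 + 5 = 8, not 5  ✘

Constraints 4 and 5 do not hold.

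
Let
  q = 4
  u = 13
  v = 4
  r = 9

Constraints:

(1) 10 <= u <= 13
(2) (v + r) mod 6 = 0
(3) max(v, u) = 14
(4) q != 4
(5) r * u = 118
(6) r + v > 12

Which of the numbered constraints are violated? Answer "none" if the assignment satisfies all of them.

No — constraints 2, 3, 4, and 5 are not satisfied.

(1) u = 13 lies in [10, 13] — holds.
(2) v + r = 13; 13 mod 6 = 1, not 0 — does not hold.
(3) max(4, 13) = 13, not 14 — does not hold.
(4) q = 4, but 4 is required to differ — does not hold.
(5) r * u = 9 * 13 = 117, not 118 — does not hold.
(6) r + v = 9 + 4 = 13; 13 > 12 — holds.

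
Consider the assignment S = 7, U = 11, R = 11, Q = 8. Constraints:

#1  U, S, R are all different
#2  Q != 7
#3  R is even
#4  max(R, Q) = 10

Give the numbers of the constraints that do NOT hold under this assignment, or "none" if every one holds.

The assignment fails constraints 1, 3, and 4.

#1 U = R = 11, not all different  fails
#2 Q = 8, and 8 ≠ 7  holds
#3 R = 11 is odd  fails
#4 max(11, 8) = 11, not 10  fails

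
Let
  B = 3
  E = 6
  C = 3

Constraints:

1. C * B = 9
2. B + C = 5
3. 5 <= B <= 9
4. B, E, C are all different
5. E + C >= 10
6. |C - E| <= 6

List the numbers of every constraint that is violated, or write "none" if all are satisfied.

Constraints 2, 3, 4, and 5 are violated.

1. C * B = 3 * 3 = 9  yes
2. B + C = 3 + 3 = 6, not 5  no
3. B = 3 is outside [5, 9]  no
4. B = C = 3, not all different  no
5. E + C = 6 + 3 = 9; 9 < 10, bound 10 not met  no
6. |3 - 6| = 3; 3 ≤ 6  yes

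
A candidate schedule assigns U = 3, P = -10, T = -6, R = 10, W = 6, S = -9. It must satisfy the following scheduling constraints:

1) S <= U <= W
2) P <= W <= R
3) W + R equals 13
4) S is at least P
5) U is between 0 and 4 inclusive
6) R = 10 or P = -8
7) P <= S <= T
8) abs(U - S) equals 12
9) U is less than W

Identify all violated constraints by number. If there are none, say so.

1) values -9 <= 3 <= 6 — satisfied.
2) values -10 <= 6 <= 10 — satisfied.
3) W + R = 6 + 10 = 16, not 13 — violated.
4) S = -9, P = -10; -9 ≥ -10 — satisfied.
5) U = 3 lies in [0, 4] — satisfied.
6) R = 10 = 10 (first disjunct) — satisfied.
7) values -10 <= -9 <= -6 — satisfied.
8) abs(3 - (-9)) = 12 — satisfied.
9) U = 3, W = 6; 3 < 6 — satisfied.

Violated: 3.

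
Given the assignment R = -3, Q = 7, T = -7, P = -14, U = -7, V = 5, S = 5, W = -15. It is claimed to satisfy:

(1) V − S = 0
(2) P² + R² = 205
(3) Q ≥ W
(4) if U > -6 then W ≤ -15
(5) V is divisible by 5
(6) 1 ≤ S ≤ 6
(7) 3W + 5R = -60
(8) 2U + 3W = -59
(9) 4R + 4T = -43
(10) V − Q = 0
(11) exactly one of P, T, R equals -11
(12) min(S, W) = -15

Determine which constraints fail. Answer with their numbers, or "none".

(1) V − S = 5 − 5 = 0  OK
(2) P² + R² = (-14)² + (-3)² = 196 + 9 = 205  OK
(3) Q = 7, W = -15; 7 ≥ -15  OK
(4) U = -7, not > -6; antecedent false, conditional vacuously true  OK
(5) 5 / 5 = 1, so 5 divides 5  OK
(6) S = 5 lies in [1, 6]  OK
(7) 3W + 5R = 3(-15) + 5(-3) = -60  OK
(8) 2U + 3W = 2(-7) + 3(-15) = -59  OK
(9) 4R + 4T = 4(-3) + 4(-7) = -40, not -43  FAIL
(10) V − Q = 5 − 7 = -2, not 0  FAIL
(11) P=-14, T=-7, R=-3; 0 of them equal -11, not exactly one  FAIL
(12) min(5, -15) = -15  OK

Constraints 9, 10, and 11 are violated.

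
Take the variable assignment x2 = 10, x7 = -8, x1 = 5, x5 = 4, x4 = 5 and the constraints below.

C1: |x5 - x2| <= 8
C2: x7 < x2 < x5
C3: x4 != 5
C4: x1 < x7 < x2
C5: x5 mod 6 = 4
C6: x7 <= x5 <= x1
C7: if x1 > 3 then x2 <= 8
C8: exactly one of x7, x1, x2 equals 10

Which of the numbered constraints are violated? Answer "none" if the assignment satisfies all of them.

C1: |4 - 10| = 6; 6 ≤ 8 — OK.
C2: values -8, 10, 4; x2 = 10 is not < x5 = 4 — violated.
C3: x4 = 5, but 5 is required to differ — violated.
C4: values 5, -8, 10; x1 = 5 is not < x7 = -8 — violated.
C5: 4 mod 6 = 4 — OK.
C6: values -8 <= 4 <= 5 — OK.
C7: x1 = 5 > 3, so we need x2 ≤ 8; but x2 = 10 > 8 — violated.
C8: x7=-8, x1=5, x2=10; 1 of them equals 10 — OK.

Constraints 2, 3, 4, and 7 are violated.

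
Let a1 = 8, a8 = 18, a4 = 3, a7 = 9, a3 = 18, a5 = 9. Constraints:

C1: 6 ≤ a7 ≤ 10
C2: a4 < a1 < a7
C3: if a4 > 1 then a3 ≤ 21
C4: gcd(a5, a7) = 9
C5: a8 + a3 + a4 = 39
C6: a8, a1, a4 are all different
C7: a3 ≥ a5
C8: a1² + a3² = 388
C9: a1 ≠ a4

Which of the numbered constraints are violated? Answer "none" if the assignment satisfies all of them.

C1: a7 = 9 lies in [6, 10]  true
C2: values 3 < 8 < 9  true
C3: a4 = 3 > 1, so we need a3 ≤ 21; a3 = 18 ≤ 21  true
C4: gcd(9, 9) = 9  true
C5: a8 + a3 + a4 = 18 + 18 + 3 = 39  true
C6: values 18, 8, 3 are pairwise distinct  true
C7: a3 = 18, a5 = 9; 18 ≥ 9  true
C8: a1² + a3² = 8² + 18² = 64 + 324 = 388  true
C9: a1 = 8, a4 = 3; distinct  true

The assignment satisfies every constraint.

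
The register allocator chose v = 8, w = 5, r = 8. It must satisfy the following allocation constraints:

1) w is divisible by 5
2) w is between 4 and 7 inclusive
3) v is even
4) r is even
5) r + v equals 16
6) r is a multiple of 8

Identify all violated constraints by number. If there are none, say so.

The assignment satisfies every constraint.

1) 5 / 5 = 1, so 5 divides 5  true
2) w = 5 lies in [4, 7]  true
3) v = 8 is even  true
4) r = 8 is even  true
5) r + v = 8 + 8 = 16  true
6) 8 / 8 = 1, so 8 divides 8  true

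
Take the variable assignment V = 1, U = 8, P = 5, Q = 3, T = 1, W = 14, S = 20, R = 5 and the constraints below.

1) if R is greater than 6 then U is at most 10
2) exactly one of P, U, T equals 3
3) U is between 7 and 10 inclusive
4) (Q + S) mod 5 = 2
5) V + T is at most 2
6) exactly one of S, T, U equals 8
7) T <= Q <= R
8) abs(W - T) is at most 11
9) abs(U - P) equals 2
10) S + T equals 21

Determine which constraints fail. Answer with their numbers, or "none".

1) R = 5, not > 6; antecedent false, conditional vacuously true — OK.
2) P=5, U=8, T=1; 0 of them equal 3, not exactly one — violated.
3) U = 8 lies in [7, 10] — OK.
4) Q + S = 23; 23 mod 5 = 3, not 2 — violated.
5) V + T = 1 + 1 = 2; 2 ≤ 2 — OK.
6) S=20, T=1, U=8; 1 of them equals 8 — OK.
7) values 1 <= 3 <= 5 — OK.
8) abs(14 - 1) = 13; 13 > 11, exceeds bound 11 — violated.
9) abs(8 - 5) = 3, not 2 — violated.
10) S + T = 20 + 1 = 21 — OK.

The assignment fails constraints 2, 4, 8, and 9.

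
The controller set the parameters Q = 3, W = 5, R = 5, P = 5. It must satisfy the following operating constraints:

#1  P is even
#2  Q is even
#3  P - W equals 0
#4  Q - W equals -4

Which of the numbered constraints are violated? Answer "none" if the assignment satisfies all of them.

#1 P = 5 is odd — violated.
#2 Q = 3 is odd — violated.
#3 P - W = 5 - 5 = 0 — satisfied.
#4 Q - W = 3 - 5 = -2, not -4 — violated.

Constraints 1, 2, and 4 are violated.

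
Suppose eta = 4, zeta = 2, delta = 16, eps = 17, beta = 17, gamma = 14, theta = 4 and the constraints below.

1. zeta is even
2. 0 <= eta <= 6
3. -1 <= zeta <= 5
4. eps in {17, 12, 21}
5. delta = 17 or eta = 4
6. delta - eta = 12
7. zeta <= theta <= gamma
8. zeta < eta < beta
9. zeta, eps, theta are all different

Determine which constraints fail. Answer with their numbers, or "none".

1. zeta = 2 is even — holds.
2. eta = 4 lies in [0, 6] — holds.
3. zeta = 2 lies in [-1, 5] — holds.
4. eps = 17 is in {17, 12, 21} — holds.
5. delta = 16 ≠ 17, but eta = 4 = 4 (second disjunct) — holds.
6. delta - eta = 16 - 4 = 12 — holds.
7. values 2 <= 4 <= 14 — holds.
8. values 2 < 4 < 17 — holds.
9. values 2, 17, 4 are pairwise distinct — holds.

All constraints are satisfied.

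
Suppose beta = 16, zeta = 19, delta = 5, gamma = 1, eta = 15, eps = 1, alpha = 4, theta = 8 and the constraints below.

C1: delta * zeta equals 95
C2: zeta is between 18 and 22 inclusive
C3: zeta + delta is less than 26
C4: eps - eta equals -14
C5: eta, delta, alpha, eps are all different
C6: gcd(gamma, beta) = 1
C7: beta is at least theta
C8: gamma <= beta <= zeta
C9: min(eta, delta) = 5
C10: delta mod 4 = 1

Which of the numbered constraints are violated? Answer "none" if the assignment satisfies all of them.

The assignment satisfies every constraint.

C1: delta * zeta = 5 * 19 = 95 — holds.
C2: zeta = 19 lies in [18, 22] — holds.
C3: zeta + delta = 19 + 5 = 24; 24 < 26 — holds.
C4: eps - eta = 1 - 15 = -14 — holds.
C5: values 15, 5, 4, 1 are pairwise distinct — holds.
C6: gcd(1, 16) = 1 — holds.
C7: beta = 16, theta = 8; 16 ≥ 8 — holds.
C8: values 1 <= 16 <= 19 — holds.
C9: min(15, 5) = 5 — holds.
C10: 5 mod 4 = 1 — holds.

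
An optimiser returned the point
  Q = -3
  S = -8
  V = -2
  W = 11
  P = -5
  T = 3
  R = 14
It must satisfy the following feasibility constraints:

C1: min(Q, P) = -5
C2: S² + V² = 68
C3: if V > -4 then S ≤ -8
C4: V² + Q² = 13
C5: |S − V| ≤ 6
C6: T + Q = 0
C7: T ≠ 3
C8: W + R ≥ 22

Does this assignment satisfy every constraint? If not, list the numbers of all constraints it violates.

Constraint 7 does not hold.

C1: min(-3, -5) = -5  true
C2: S² + V² = (-8)² + (-2)² = 64 + 4 = 68  true
C3: V = -2 > -4, so we need S ≤ -8; S = -8 ≤ -8  true
C4: V² + Q² = (-2)² + (-3)² = 4 + 9 = 13  true
C5: |-8 − (-2)| = 6; 6 ≤ 6  true
C6: T + Q = 3 + (-3) = 0  true
C7: T = 3, but 3 is required to differ  false
C8: W + R = 11 + 14 = 25; 25 ≥ 22  true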